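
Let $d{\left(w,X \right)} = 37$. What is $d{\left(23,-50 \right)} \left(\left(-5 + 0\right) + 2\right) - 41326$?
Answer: $-41437$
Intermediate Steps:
$d{\left(23,-50 \right)} \left(\left(-5 + 0\right) + 2\right) - 41326 = 37 \left(\left(-5 + 0\right) + 2\right) - 41326 = 37 \left(-5 + 2\right) - 41326 = 37 \left(-3\right) - 41326 = -111 - 41326 = -41437$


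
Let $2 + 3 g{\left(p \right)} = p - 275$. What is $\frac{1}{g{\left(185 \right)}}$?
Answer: $- \frac{3}{92} \approx -0.032609$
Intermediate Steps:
$g{\left(p \right)} = - \frac{277}{3} + \frac{p}{3}$ ($g{\left(p \right)} = - \frac{2}{3} + \frac{p - 275}{3} = - \frac{2}{3} + \frac{-275 + p}{3} = - \frac{2}{3} + \left(- \frac{275}{3} + \frac{p}{3}\right) = - \frac{277}{3} + \frac{p}{3}$)
$\frac{1}{g{\left(185 \right)}} = \frac{1}{- \frac{277}{3} + \frac{1}{3} \cdot 185} = \frac{1}{- \frac{277}{3} + \frac{185}{3}} = \frac{1}{- \frac{92}{3}} = - \frac{3}{92}$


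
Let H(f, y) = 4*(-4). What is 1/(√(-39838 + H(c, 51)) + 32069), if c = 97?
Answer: 32069/1028460615 - I*√39854/1028460615 ≈ 3.1182e-5 - 1.9411e-7*I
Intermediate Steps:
H(f, y) = -16
1/(√(-39838 + H(c, 51)) + 32069) = 1/(√(-39838 - 16) + 32069) = 1/(√(-39854) + 32069) = 1/(I*√39854 + 32069) = 1/(32069 + I*√39854)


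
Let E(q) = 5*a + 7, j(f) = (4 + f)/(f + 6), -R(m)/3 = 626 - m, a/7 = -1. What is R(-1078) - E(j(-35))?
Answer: -5084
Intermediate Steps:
a = -7 (a = 7*(-1) = -7)
R(m) = -1878 + 3*m (R(m) = -3*(626 - m) = -1878 + 3*m)
j(f) = (4 + f)/(6 + f)
E(q) = -28 (E(q) = 5*(-7) + 7 = -35 + 7 = -28)
R(-1078) - E(j(-35)) = (-1878 + 3*(-1078)) - 1*(-28) = (-1878 - 3234) + 28 = -5112 + 28 = -5084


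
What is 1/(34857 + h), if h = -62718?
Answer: -1/27861 ≈ -3.5892e-5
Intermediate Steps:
1/(34857 + h) = 1/(34857 - 62718) = 1/(-27861) = -1/27861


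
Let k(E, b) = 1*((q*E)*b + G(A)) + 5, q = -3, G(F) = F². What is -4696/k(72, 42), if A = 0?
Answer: 4696/9067 ≈ 0.51792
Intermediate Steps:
k(E, b) = 5 - 3*E*b (k(E, b) = 1*((-3*E)*b + 0²) + 5 = 1*(-3*E*b + 0) + 5 = 1*(-3*E*b) + 5 = -3*E*b + 5 = 5 - 3*E*b)
-4696/k(72, 42) = -4696/(5 - 3*72*42) = -4696/(5 - 9072) = -4696/(-9067) = -4696*(-1/9067) = 4696/9067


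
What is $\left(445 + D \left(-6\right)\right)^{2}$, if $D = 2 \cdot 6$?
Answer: $139129$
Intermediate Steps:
$D = 12$
$\left(445 + D \left(-6\right)\right)^{2} = \left(445 + 12 \left(-6\right)\right)^{2} = \left(445 - 72\right)^{2} = 373^{2} = 139129$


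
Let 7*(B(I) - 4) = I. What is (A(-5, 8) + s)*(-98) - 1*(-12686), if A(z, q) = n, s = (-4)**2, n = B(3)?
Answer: 10684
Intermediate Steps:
B(I) = 4 + I/7
n = 31/7 (n = 4 + (1/7)*3 = 4 + 3/7 = 31/7 ≈ 4.4286)
s = 16
A(z, q) = 31/7
(A(-5, 8) + s)*(-98) - 1*(-12686) = (31/7 + 16)*(-98) - 1*(-12686) = (143/7)*(-98) + 12686 = -2002 + 12686 = 10684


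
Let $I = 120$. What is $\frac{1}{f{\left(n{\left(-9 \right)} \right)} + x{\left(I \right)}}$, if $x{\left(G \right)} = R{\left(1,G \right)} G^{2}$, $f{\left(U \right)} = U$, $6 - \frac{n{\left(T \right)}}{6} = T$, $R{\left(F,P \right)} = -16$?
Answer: $- \frac{1}{230310} \approx -4.342 \cdot 10^{-6}$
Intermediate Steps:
$n{\left(T \right)} = 36 - 6 T$
$x{\left(G \right)} = - 16 G^{2}$
$\frac{1}{f{\left(n{\left(-9 \right)} \right)} + x{\left(I \right)}} = \frac{1}{\left(36 - -54\right) - 16 \cdot 120^{2}} = \frac{1}{\left(36 + 54\right) - 230400} = \frac{1}{90 - 230400} = \frac{1}{-230310} = - \frac{1}{230310}$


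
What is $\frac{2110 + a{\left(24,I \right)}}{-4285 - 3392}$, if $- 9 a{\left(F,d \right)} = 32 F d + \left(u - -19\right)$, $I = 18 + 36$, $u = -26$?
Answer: $\frac{22475}{69093} \approx 0.32529$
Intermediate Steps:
$I = 54$
$a{\left(F,d \right)} = \frac{7}{9} - \frac{32 F d}{9}$ ($a{\left(F,d \right)} = - \frac{32 F d - 7}{9} = - \frac{-7 + 32 F d}{9} = \frac{7}{9} - \frac{32 F d}{9}$)
$\frac{2110 + a{\left(24,I \right)}}{-4285 - 3392} = \frac{2110 + \left(\frac{7}{9} - \frac{256}{3} \cdot 54\right)}{-4285 - 3392} = \frac{2110 + \left(\frac{7}{9} - 4608\right)}{-7677} = \left(2110 - \frac{41465}{9}\right) \left(- \frac{1}{7677}\right) = \left(- \frac{22475}{9}\right) \left(- \frac{1}{7677}\right) = \frac{22475}{69093}$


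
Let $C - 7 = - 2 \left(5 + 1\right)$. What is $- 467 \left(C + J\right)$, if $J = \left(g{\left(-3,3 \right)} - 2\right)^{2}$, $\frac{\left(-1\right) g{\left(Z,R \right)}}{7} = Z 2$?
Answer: $-744865$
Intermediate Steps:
$g{\left(Z,R \right)} = - 14 Z$ ($g{\left(Z,R \right)} = - 7 Z 2 = - 7 \cdot 2 Z = - 14 Z$)
$J = 1600$ ($J = \left(\left(-14\right) \left(-3\right) - 2\right)^{2} = \left(42 - 2\right)^{2} = 40^{2} = 1600$)
$C = -5$ ($C = 7 - 2 \left(5 + 1\right) = 7 - 12 = -5$)
$- 467 \left(C + J\right) = - 467 \left(-5 + 1600\right) = \left(-467\right) 1595 = -744865$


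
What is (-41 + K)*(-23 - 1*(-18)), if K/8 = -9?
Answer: 565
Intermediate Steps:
K = -72 (K = 8*(-9) = -72)
(-41 + K)*(-23 - 1*(-18)) = (-41 - 72)*(-23 - 1*(-18)) = -113*(-23 + 18) = -113*(-5) = 565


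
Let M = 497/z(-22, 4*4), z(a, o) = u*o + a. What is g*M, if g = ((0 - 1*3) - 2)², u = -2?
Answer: -12425/54 ≈ -230.09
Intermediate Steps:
z(a, o) = a - 2*o (z(a, o) = -2*o + a = a - 2*o)
M = -497/54 (M = 497/(-22 - 8*4) = 497/(-22 - 2*16) = 497/(-22 - 32) = 497/(-54) = 497*(-1/54) = -497/54 ≈ -9.2037)
g = 25 (g = ((0 - 3) - 2)² = (-3 - 2)² = (-5)² = 25)
g*M = 25*(-497/54) = -12425/54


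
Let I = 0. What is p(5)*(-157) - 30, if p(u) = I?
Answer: -30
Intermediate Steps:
p(u) = 0
p(5)*(-157) - 30 = 0*(-157) - 30 = 0 - 30 = -30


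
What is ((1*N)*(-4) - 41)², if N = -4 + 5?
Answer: 2025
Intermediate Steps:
N = 1
((1*N)*(-4) - 41)² = ((1*1)*(-4) - 41)² = (1*(-4) - 41)² = (-4 - 41)² = (-45)² = 2025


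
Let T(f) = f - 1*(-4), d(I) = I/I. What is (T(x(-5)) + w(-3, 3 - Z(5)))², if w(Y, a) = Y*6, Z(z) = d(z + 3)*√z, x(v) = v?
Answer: 361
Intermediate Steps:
d(I) = 1
Z(z) = √z (Z(z) = 1*√z = √z)
w(Y, a) = 6*Y
T(f) = 4 + f (T(f) = f + 4 = 4 + f)
(T(x(-5)) + w(-3, 3 - Z(5)))² = ((4 - 5) + 6*(-3))² = (-1 - 18)² = (-19)² = 361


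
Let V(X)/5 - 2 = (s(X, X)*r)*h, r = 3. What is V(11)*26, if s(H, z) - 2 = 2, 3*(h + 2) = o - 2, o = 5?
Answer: -1300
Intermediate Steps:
h = -1 (h = -2 + (5 - 2)/3 = -2 + (⅓)*3 = -2 + 1 = -1)
s(H, z) = 4 (s(H, z) = 2 + 2 = 4)
V(X) = -50 (V(X) = 10 + 5*((4*3)*(-1)) = 10 + 5*(12*(-1)) = 10 + 5*(-12) = 10 - 60 = -50)
V(11)*26 = -50*26 = -1300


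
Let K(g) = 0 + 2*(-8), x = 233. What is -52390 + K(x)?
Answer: -52406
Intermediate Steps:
K(g) = -16 (K(g) = 0 - 16 = -16)
-52390 + K(x) = -52390 - 16 = -52406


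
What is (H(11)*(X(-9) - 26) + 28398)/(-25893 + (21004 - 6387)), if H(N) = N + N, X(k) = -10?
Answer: -13803/5638 ≈ -2.4482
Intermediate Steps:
H(N) = 2*N
(H(11)*(X(-9) - 26) + 28398)/(-25893 + (21004 - 6387)) = ((2*11)*(-10 - 26) + 28398)/(-25893 + (21004 - 6387)) = (22*(-36) + 28398)/(-25893 + 14617) = (-792 + 28398)/(-11276) = 27606*(-1/11276) = -13803/5638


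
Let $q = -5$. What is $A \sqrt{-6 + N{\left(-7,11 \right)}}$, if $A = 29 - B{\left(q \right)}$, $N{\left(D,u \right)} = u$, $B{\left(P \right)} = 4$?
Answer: $25 \sqrt{5} \approx 55.902$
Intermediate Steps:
$A = 25$ ($A = 29 - 4 = 25$)
$A \sqrt{-6 + N{\left(-7,11 \right)}} = 25 \sqrt{-6 + 11} = 25 \sqrt{5}$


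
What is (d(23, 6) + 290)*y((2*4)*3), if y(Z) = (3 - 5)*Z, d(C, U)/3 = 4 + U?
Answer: -15360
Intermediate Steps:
d(C, U) = 12 + 3*U (d(C, U) = 3*(4 + U) = 12 + 3*U)
y(Z) = -2*Z
(d(23, 6) + 290)*y((2*4)*3) = ((12 + 3*6) + 290)*(-2*2*4*3) = ((12 + 18) + 290)*(-16*3) = (30 + 290)*(-2*24) = 320*(-48) = -15360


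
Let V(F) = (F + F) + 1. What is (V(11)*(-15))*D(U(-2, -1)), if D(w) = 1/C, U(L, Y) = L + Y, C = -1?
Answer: 345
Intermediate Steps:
V(F) = 1 + 2*F (V(F) = 2*F + 1 = 1 + 2*F)
D(w) = -1 (D(w) = 1/(-1) = -1)
(V(11)*(-15))*D(U(-2, -1)) = ((1 + 2*11)*(-15))*(-1) = ((1 + 22)*(-15))*(-1) = (23*(-15))*(-1) = -345*(-1) = 345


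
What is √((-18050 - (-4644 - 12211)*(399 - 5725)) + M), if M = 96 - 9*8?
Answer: 2*I*√22446939 ≈ 9475.6*I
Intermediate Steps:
M = 24 (M = 96 - 72 = 24)
√((-18050 - (-4644 - 12211)*(399 - 5725)) + M) = √((-18050 - (-4644 - 12211)*(399 - 5725)) + 24) = √((-18050 - (-16855)*(-5326)) + 24) = √((-18050 - 1*89769730) + 24) = √((-18050 - 89769730) + 24) = √(-89787780 + 24) = √(-89787756) = 2*I*√22446939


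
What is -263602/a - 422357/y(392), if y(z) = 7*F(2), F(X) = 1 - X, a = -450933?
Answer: 3886868455/64419 ≈ 60337.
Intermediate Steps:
y(z) = -7 (y(z) = 7*(1 - 1*2) = 7*(1 - 2) = 7*(-1) = -7)
-263602/a - 422357/y(392) = -263602/(-450933) - 422357/(-7) = -263602*(-1/450933) - 422357*(-⅐) = 263602/450933 + 422357/7 = 3886868455/64419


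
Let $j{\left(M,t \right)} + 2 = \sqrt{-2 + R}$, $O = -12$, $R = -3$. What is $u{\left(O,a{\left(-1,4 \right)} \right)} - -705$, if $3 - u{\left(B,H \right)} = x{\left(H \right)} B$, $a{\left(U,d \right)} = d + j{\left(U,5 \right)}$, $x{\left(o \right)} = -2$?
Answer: $684$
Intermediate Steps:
$j{\left(M,t \right)} = -2 + i \sqrt{5}$ ($j{\left(M,t \right)} = -2 + \sqrt{-2 - 3} = -2 + \sqrt{-5} = -2 + i \sqrt{5}$)
$a{\left(U,d \right)} = -2 + d + i \sqrt{5}$ ($a{\left(U,d \right)} = d - \left(2 - i \sqrt{5}\right) = -2 + d + i \sqrt{5}$)
$u{\left(B,H \right)} = 3 + 2 B$ ($u{\left(B,H \right)} = 3 - - 2 B = 3 + 2 B$)
$u{\left(O,a{\left(-1,4 \right)} \right)} - -705 = \left(3 + 2 \left(-12\right)\right) - -705 = \left(3 - 24\right) + 705 = -21 + 705 = 684$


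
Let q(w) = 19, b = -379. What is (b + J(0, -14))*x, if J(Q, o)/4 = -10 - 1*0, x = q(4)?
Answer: -7961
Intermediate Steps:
x = 19
J(Q, o) = -40 (J(Q, o) = 4*(-10 - 1*0) = 4*(-10 + 0) = 4*(-10) = -40)
(b + J(0, -14))*x = (-379 - 40)*19 = -419*19 = -7961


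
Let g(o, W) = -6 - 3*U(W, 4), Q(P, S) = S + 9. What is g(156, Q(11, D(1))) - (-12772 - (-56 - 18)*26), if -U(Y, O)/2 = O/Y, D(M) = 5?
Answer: 75906/7 ≈ 10844.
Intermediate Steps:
U(Y, O) = -2*O/Y
Q(P, S) = 9 + S
g(o, W) = -6 + 24/W (g(o, W) = -6 - (-6)*4/W = -6 - (-24)/W = -6 + 24/W)
g(156, Q(11, D(1))) - (-12772 - (-56 - 18)*26) = (-6 + 24/(9 + 5)) - (-12772 - (-56 - 18)*26) = (-6 + 24/14) - (-12772 - (-74)*26) = (-6 + 24*(1/14)) - (-12772 - 1*(-1924)) = (-6 + 12/7) - (-12772 + 1924) = -30/7 - 1*(-10848) = -30/7 + 10848 = 75906/7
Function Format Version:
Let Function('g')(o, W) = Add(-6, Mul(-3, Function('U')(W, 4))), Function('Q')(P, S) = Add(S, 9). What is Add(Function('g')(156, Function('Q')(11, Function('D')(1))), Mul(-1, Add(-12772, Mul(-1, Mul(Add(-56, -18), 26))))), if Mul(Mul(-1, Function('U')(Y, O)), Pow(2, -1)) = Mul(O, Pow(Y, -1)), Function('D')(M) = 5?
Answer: Rational(75906, 7) ≈ 10844.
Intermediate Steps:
Function('U')(Y, O) = Mul(-2, O, Pow(Y, -1)) (Function('U')(Y, O) = Mul(-2, Mul(O, Pow(Y, -1))) = Mul(-2, O, Pow(Y, -1)))
Function('Q')(P, S) = Add(9, S)
Function('g')(o, W) = Add(-6, Mul(24, Pow(W, -1))) (Function('g')(o, W) = Add(-6, Mul(-3, Mul(-2, 4, Pow(W, -1)))) = Add(-6, Mul(-3, Mul(-8, Pow(W, -1)))) = Add(-6, Mul(24, Pow(W, -1))))
Add(Function('g')(156, Function('Q')(11, Function('D')(1))), Mul(-1, Add(-12772, Mul(-1, Mul(Add(-56, -18), 26))))) = Add(Add(-6, Mul(24, Pow(Add(9, 5), -1))), Mul(-1, Add(-12772, Mul(-1, Mul(Add(-56, -18), 26))))) = Add(Add(-6, Mul(24, Pow(14, -1))), Mul(-1, Add(-12772, Mul(-1, Mul(-74, 26))))) = Add(Add(-6, Mul(24, Rational(1, 14))), Mul(-1, Add(-12772, Mul(-1, -1924)))) = Add(Add(-6, Rational(12, 7)), Mul(-1, Add(-12772, 1924))) = Add(Rational(-30, 7), Mul(-1, -10848)) = Add(Rational(-30, 7), 10848) = Rational(75906, 7)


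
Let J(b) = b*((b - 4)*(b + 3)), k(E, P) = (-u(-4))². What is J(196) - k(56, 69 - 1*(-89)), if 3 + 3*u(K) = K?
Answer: 67398863/9 ≈ 7.4888e+6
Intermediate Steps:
u(K) = -1 + K/3
k(E, P) = 49/9 (k(E, P) = (-(-1 + (⅓)*(-4)))² = (-(-1 - 4/3))² = (-1*(-7/3))² = (7/3)² = 49/9)
J(b) = b*(-4 + b)*(3 + b) (J(b) = b*((-4 + b)*(3 + b)) = b*(-4 + b)*(3 + b))
J(196) - k(56, 69 - 1*(-89)) = 196*(-12 + 196² - 1*196) - 1*49/9 = 196*(-12 + 38416 - 196) - 49/9 = 196*38208 - 49/9 = 7488768 - 49/9 = 67398863/9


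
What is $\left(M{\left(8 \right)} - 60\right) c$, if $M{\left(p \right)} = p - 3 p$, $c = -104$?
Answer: $7904$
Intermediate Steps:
$M{\left(p \right)} = - 2 p$
$\left(M{\left(8 \right)} - 60\right) c = \left(\left(-2\right) 8 - 60\right) \left(-104\right) = \left(-16 - 60\right) \left(-104\right) = \left(-76\right) \left(-104\right) = 7904$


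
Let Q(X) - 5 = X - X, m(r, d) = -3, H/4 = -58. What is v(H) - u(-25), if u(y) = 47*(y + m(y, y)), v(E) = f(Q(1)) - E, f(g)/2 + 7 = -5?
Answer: 1524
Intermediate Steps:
H = -232 (H = 4*(-58) = -232)
Q(X) = 5 (Q(X) = 5 + (X - X) = 5 + 0 = 5)
f(g) = -24 (f(g) = -14 + 2*(-5) = -14 - 10 = -24)
v(E) = -24 - E
u(y) = -141 + 47*y (u(y) = 47*(y - 3) = 47*(-3 + y) = -141 + 47*y)
v(H) - u(-25) = (-24 - 1*(-232)) - (-141 + 47*(-25)) = (-24 + 232) - (-141 - 1175) = 208 - 1*(-1316) = 208 + 1316 = 1524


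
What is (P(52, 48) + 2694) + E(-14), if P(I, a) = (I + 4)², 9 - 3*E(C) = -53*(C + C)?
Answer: 16015/3 ≈ 5338.3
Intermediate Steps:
E(C) = 3 + 106*C/3 (E(C) = 3 - (-53)*(C + C)/3 = 3 - (-53)*2*C/3 = 3 - (-106)*C/3 = 3 + 106*C/3)
P(I, a) = (4 + I)²
(P(52, 48) + 2694) + E(-14) = ((4 + 52)² + 2694) + (3 + (106/3)*(-14)) = (56² + 2694) + (3 - 1484/3) = (3136 + 2694) - 1475/3 = 5830 - 1475/3 = 16015/3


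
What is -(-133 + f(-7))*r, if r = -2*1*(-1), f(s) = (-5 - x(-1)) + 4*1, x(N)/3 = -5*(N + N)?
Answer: 328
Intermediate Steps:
x(N) = -30*N (x(N) = 3*(-5*(N + N)) = 3*(-10*N) = -30*N)
f(s) = -31 (f(s) = (-5 - (-30)*(-1)) + 4*1 = (-5 - 1*30) + 4 = (-5 - 30) + 4 = -35 + 4 = -31)
r = 2 (r = -2*(-1) = 2)
-(-133 + f(-7))*r = -(-133 - 31)*2 = -(-164)*2 = -1*(-328) = 328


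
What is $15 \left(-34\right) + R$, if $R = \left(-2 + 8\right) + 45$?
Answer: $-459$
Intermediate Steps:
$R = 51$ ($R = 6 + 45 = 51$)
$15 \left(-34\right) + R = 15 \left(-34\right) + 51 = -510 + 51 = -459$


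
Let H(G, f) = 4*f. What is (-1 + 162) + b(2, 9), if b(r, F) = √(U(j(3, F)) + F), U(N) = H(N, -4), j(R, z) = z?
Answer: 161 + I*√7 ≈ 161.0 + 2.6458*I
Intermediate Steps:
U(N) = -16 (U(N) = 4*(-4) = -16)
b(r, F) = √(-16 + F)
(-1 + 162) + b(2, 9) = (-1 + 162) + √(-16 + 9) = 161 + √(-7) = 161 + I*√7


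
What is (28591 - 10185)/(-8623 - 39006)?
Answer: -18406/47629 ≈ -0.38645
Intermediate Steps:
(28591 - 10185)/(-8623 - 39006) = 18406/(-47629) = 18406*(-1/47629) = -18406/47629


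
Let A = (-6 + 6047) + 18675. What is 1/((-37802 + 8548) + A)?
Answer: -1/4538 ≈ -0.00022036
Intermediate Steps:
A = 24716 (A = 6041 + 18675 = 24716)
1/((-37802 + 8548) + A) = 1/((-37802 + 8548) + 24716) = 1/(-29254 + 24716) = 1/(-4538) = -1/4538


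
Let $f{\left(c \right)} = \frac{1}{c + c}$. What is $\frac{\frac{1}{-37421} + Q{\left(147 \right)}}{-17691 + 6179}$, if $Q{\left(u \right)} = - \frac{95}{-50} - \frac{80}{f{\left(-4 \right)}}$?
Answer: $- \frac{240205389}{4307905520} \approx -0.055759$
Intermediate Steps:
$f{\left(c \right)} = \frac{1}{2 c}$
$Q{\left(u \right)} = \frac{6419}{10}$ ($Q{\left(u \right)} = - \frac{95}{-50} - \frac{80}{\frac{1}{2} \frac{1}{-4}} = \left(-95\right) \left(- \frac{1}{50}\right) - \frac{80}{\frac{1}{2} \left(- \frac{1}{4}\right)} = \frac{19}{10} - \frac{80}{- \frac{1}{8}} = \frac{19}{10} - -640 = \frac{19}{10} + 640 = \frac{6419}{10}$)
$\frac{\frac{1}{-37421} + Q{\left(147 \right)}}{-17691 + 6179} = \frac{\frac{1}{-37421} + \frac{6419}{10}}{-17691 + 6179} = \frac{- \frac{1}{37421} + \frac{6419}{10}}{-11512} = \frac{240205389}{374210} \left(- \frac{1}{11512}\right) = - \frac{240205389}{4307905520}$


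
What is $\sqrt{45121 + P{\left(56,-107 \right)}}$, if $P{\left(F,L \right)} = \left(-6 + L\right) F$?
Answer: $\sqrt{38793} \approx 196.96$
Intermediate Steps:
$P{\left(F,L \right)} = F \left(-6 + L\right)$
$\sqrt{45121 + P{\left(56,-107 \right)}} = \sqrt{45121 + 56 \left(-6 - 107\right)} = \sqrt{45121 + 56 \left(-113\right)} = \sqrt{45121 - 6328} = \sqrt{38793}$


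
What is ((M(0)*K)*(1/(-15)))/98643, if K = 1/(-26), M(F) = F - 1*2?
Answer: -1/19235385 ≈ -5.1988e-8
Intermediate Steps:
M(F) = -2 + F (M(F) = F - 2 = -2 + F)
K = -1/26 ≈ -0.038462
((M(0)*K)*(1/(-15)))/98643 = (((-2 + 0)*(-1/26))*(1/(-15)))/98643 = ((-2*(-1/26))*(1*(-1/15)))*(1/98643) = ((1/13)*(-1/15))*(1/98643) = -1/195*1/98643 = -1/19235385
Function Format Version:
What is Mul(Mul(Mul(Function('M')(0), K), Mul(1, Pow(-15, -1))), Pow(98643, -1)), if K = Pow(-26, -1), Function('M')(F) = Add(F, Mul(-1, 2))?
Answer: Rational(-1, 19235385) ≈ -5.1988e-8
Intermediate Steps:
Function('M')(F) = Add(-2, F) (Function('M')(F) = Add(F, -2) = Add(-2, F))
K = Rational(-1, 26) ≈ -0.038462
Mul(Mul(Mul(Function('M')(0), K), Mul(1, Pow(-15, -1))), Pow(98643, -1)) = Mul(Mul(Mul(Add(-2, 0), Rational(-1, 26)), Mul(1, Pow(-15, -1))), Pow(98643, -1)) = Mul(Mul(Mul(-2, Rational(-1, 26)), Mul(1, Rational(-1, 15))), Rational(1, 98643)) = Mul(Mul(Rational(1, 13), Rational(-1, 15)), Rational(1, 98643)) = Mul(Rational(-1, 195), Rational(1, 98643)) = Rational(-1, 19235385)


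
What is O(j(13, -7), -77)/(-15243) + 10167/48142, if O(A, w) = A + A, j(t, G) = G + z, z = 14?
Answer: 154301593/733828506 ≈ 0.21027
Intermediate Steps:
j(t, G) = 14 + G (j(t, G) = G + 14 = 14 + G)
O(A, w) = 2*A
O(j(13, -7), -77)/(-15243) + 10167/48142 = (2*(14 - 7))/(-15243) + 10167/48142 = (2*7)*(-1/15243) + 10167*(1/48142) = 14*(-1/15243) + 10167/48142 = -14/15243 + 10167/48142 = 154301593/733828506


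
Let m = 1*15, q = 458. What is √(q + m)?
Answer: √473 ≈ 21.749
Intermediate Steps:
m = 15
√(q + m) = √(458 + 15) = √473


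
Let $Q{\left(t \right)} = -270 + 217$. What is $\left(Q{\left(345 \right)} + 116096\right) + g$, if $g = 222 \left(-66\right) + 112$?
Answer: $101503$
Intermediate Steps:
$Q{\left(t \right)} = -53$
$g = -14540$ ($g = -14652 + 112 = -14540$)
$\left(Q{\left(345 \right)} + 116096\right) + g = \left(-53 + 116096\right) - 14540 = 116043 - 14540 = 101503$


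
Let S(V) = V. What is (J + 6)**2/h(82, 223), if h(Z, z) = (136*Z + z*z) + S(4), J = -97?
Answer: 8281/60885 ≈ 0.13601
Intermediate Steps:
h(Z, z) = 4 + z**2 + 136*Z (h(Z, z) = (136*Z + z*z) + 4 = (136*Z + z**2) + 4 = (z**2 + 136*Z) + 4 = 4 + z**2 + 136*Z)
(J + 6)**2/h(82, 223) = (-97 + 6)**2/(4 + 223**2 + 136*82) = (-91)**2/(4 + 49729 + 11152) = 8281/60885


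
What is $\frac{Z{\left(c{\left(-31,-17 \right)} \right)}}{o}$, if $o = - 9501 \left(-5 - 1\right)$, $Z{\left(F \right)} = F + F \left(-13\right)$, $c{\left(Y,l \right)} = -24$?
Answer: $\frac{16}{3167} \approx 0.0050521$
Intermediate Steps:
$Z{\left(F \right)} = - 12 F$ ($Z{\left(F \right)} = F - 13 F = - 12 F$)
$o = 57006$ ($o = \left(-9501\right) \left(-6\right) = 57006$)
$\frac{Z{\left(c{\left(-31,-17 \right)} \right)}}{o} = \frac{\left(-12\right) \left(-24\right)}{57006} = 288 \cdot \frac{1}{57006} = \frac{16}{3167}$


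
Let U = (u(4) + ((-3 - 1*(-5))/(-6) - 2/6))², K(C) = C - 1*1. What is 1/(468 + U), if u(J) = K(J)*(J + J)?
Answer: 9/9112 ≈ 0.00098771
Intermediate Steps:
K(C) = -1 + C (K(C) = C - 1 = -1 + C)
u(J) = 2*J*(-1 + J) (u(J) = (-1 + J)*(J + J) = (-1 + J)*(2*J) = 2*J*(-1 + J))
U = 4900/9 (U = (2*4*(-1 + 4) + ((-3 - 1*(-5))/(-6) - 2/6))² = (2*4*3 + ((-3 + 5)*(-⅙) - 2*⅙))² = (24 + (2*(-⅙) - ⅓))² = (24 + (-⅓ - ⅓))² = (24 - ⅔)² = (70/3)² = 4900/9 ≈ 544.44)
1/(468 + U) = 1/(468 + 4900/9) = 1/(9112/9) = 9/9112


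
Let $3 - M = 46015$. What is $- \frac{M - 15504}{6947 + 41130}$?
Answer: $\frac{61516}{48077} \approx 1.2795$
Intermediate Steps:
$M = -46012$ ($M = 3 - 46015 = -46012$)
$- \frac{M - 15504}{6947 + 41130} = - \frac{-46012 - 15504}{6947 + 41130} = - \frac{-61516}{48077} = \left(-1\right) \left(- \frac{61516}{48077}\right) = \frac{61516}{48077}$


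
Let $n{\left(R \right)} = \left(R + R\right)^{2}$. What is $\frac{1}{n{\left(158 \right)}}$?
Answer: $\frac{1}{99856} \approx 1.0014 \cdot 10^{-5}$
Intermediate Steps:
$n{\left(R \right)} = 4 R^{2}$ ($n{\left(R \right)} = \left(2 R\right)^{2} = 4 R^{2}$)
$\frac{1}{n{\left(158 \right)}} = \frac{1}{4 \cdot 158^{2}} = \frac{1}{4 \cdot 24964} = \frac{1}{99856}$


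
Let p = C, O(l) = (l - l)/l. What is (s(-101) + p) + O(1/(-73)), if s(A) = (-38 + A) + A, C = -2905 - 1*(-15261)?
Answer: 12116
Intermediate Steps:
C = 12356 (C = -2905 + 15261 = 12356)
s(A) = -38 + 2*A
O(l) = 0 (O(l) = 0/l = 0)
p = 12356
(s(-101) + p) + O(1/(-73)) = ((-38 + 2*(-101)) + 12356) + 0 = ((-38 - 202) + 12356) + 0 = (-240 + 12356) + 0 = 12116 + 0 = 12116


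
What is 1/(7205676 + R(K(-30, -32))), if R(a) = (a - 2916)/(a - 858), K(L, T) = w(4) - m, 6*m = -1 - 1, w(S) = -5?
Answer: 1294/9324149125 ≈ 1.3878e-7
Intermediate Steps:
m = -⅓ (m = (-1 - 1)/6 = (⅙)*(-2) = -⅓ ≈ -0.33333)
K(L, T) = -14/3 (K(L, T) = -5 - 1*(-⅓) = -5 + ⅓ = -14/3)
R(a) = (-2916 + a)/(-858 + a)
1/(7205676 + R(K(-30, -32))) = 1/(7205676 + (-2916 - 14/3)/(-858 - 14/3)) = 1/(7205676 - 8762/3/(-2588/3)) = 1/(7205676 - 3/2588*(-8762/3)) = 1/(7205676 + 4381/1294) = 1/(9324149125/1294) = 1294/9324149125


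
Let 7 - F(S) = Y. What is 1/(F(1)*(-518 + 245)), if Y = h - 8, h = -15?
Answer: -1/8190 ≈ -0.00012210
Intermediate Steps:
Y = -23 (Y = -15 - 8 = -23)
F(S) = 30 (F(S) = 7 - 1*(-23) = 7 + 23 = 30)
1/(F(1)*(-518 + 245)) = 1/(30*(-518 + 245)) = 1/(30*(-273)) = 1/(-8190) = -1/8190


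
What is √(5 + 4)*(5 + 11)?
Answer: 48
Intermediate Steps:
√(5 + 4)*(5 + 11) = √9*16 = 3*16 = 48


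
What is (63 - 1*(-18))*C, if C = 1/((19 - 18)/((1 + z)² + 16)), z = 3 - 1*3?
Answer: 1377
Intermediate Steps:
z = 0 (z = 3 - 3 = 0)
C = 17 (C = 1/((19 - 18)/((1 + 0)² + 16)) = 1/(1/(1² + 16)) = 1/(1/(1 + 16)) = 1/(1/17) = 17)
(63 - 1*(-18))*C = (63 - 1*(-18))*17 = (63 + 18)*17 = 81*17 = 1377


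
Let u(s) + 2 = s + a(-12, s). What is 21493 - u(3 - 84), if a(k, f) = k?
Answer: 21588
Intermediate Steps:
u(s) = -14 + s (u(s) = -2 + (s - 12) = -2 + (-12 + s) = -14 + s)
21493 - u(3 - 84) = 21493 - (-14 + (3 - 84)) = 21493 - (-14 - 81) = 21493 - 1*(-95) = 21493 + 95 = 21588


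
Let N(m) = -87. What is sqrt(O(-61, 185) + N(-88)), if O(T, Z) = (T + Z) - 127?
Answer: 3*I*sqrt(10) ≈ 9.4868*I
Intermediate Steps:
O(T, Z) = -127 + T + Z
sqrt(O(-61, 185) + N(-88)) = sqrt((-127 - 61 + 185) - 87) = sqrt(-3 - 87) = sqrt(-90) = 3*I*sqrt(10)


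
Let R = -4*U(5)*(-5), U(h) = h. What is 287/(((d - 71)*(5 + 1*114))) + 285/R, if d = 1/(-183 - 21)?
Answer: 163161/57940 ≈ 2.8160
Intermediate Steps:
d = -1/204 (d = 1/(-204) = -1/204 ≈ -0.0049020)
R = 100 (R = -4*5*(-5) = -20*(-5) = 100)
287/(((d - 71)*(5 + 1*114))) + 285/R = 287/(((-1/204 - 71)*(5 + 1*114))) + 285/100 = 287/((-14485*(5 + 114)/204)) + 285*(1/100) = 287/((-14485/204*119)) + 57/20 = 287/(-101395/12) + 57/20 = 287*(-12/101395) + 57/20 = -492/14485 + 57/20 = 163161/57940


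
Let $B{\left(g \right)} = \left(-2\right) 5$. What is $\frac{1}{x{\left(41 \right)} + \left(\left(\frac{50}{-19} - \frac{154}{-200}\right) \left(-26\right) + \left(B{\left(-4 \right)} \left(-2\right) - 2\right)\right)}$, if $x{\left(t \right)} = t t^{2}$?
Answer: $\frac{950}{65538031} \approx 1.4495 \cdot 10^{-5}$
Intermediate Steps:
$B{\left(g \right)} = -10$
$x{\left(t \right)} = t^{3}$
$\frac{1}{x{\left(41 \right)} + \left(\left(\frac{50}{-19} - \frac{154}{-200}\right) \left(-26\right) + \left(B{\left(-4 \right)} \left(-2\right) - 2\right)\right)} = \frac{1}{41^{3} + \left(\left(\frac{50}{-19} - \frac{154}{-200}\right) \left(-26\right) - -18\right)} = \frac{1}{68921 + \left(\left(50 \left(- \frac{1}{19}\right) - - \frac{77}{100}\right) \left(-26\right) + \left(20 - 2\right)\right)} = \frac{1}{68921 + \left(\left(- \frac{50}{19} + \frac{77}{100}\right) \left(-26\right) + 18\right)} = \frac{1}{68921 + \left(\left(- \frac{3537}{1900}\right) \left(-26\right) + 18\right)} = \frac{1}{68921 + \left(\frac{45981}{950} + 18\right)} = \frac{1}{68921 + \frac{63081}{950}} = \frac{1}{\frac{65538031}{950}} = \frac{950}{65538031}$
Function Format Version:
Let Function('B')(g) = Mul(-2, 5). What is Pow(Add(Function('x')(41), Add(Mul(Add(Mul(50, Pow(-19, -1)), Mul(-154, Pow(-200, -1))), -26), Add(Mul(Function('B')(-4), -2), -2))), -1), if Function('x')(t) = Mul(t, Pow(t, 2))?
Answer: Rational(950, 65538031) ≈ 1.4495e-5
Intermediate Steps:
Function('B')(g) = -10
Function('x')(t) = Pow(t, 3)
Pow(Add(Function('x')(41), Add(Mul(Add(Mul(50, Pow(-19, -1)), Mul(-154, Pow(-200, -1))), -26), Add(Mul(Function('B')(-4), -2), -2))), -1) = Pow(Add(Pow(41, 3), Add(Mul(Add(Mul(50, Pow(-19, -1)), Mul(-154, Pow(-200, -1))), -26), Add(Mul(-10, -2), -2))), -1) = Pow(Add(68921, Add(Mul(Add(Mul(50, Rational(-1, 19)), Mul(-154, Rational(-1, 200))), -26), Add(20, -2))), -1) = Pow(Add(68921, Add(Mul(Add(Rational(-50, 19), Rational(77, 100)), -26), 18)), -1) = Pow(Add(68921, Add(Mul(Rational(-3537, 1900), -26), 18)), -1) = Pow(Add(68921, Add(Rational(45981, 950), 18)), -1) = Pow(Add(68921, Rational(63081, 950)), -1) = Pow(Rational(65538031, 950), -1) = Rational(950, 65538031)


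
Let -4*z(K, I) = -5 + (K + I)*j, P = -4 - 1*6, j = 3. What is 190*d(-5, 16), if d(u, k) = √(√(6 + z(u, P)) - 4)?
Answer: 95*√(-16 + 2*√74) ≈ 104.27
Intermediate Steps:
P = -10 (P = -4 - 6 = -10)
z(K, I) = 5/4 - 3*I/4 - 3*K/4 (z(K, I) = -(-5 + (K + I)*3)/4 = -(-5 + (I + K)*3)/4 = -(-5 + (3*I + 3*K))/4 = -(-5 + 3*I + 3*K)/4 = 5/4 - 3*I/4 - 3*K/4)
d(u, k) = √(-4 + √(59/4 - 3*u/4)) (d(u, k) = √(√(6 + (5/4 - ¾*(-10) - 3*u/4)) - 4) = √(√(6 + (5/4 + 15/2 - 3*u/4)) - 4) = √(√(6 + (35/4 - 3*u/4)) - 4) = √(√(59/4 - 3*u/4) - 4) = √(-4 + √(59/4 - 3*u/4)))
190*d(-5, 16) = 190*(√(-16 + 2*√(59 - 3*(-5)))/2) = 190*(√(-16 + 2*√(59 + 15))/2) = 190*(√(-16 + 2*√74)/2) = 95*√(-16 + 2*√74)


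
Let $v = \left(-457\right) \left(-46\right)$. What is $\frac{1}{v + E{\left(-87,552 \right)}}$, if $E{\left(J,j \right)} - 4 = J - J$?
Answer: $\frac{1}{21026} \approx 4.756 \cdot 10^{-5}$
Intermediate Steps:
$E{\left(J,j \right)} = 4$ ($E{\left(J,j \right)} = 4 + \left(J - J\right) = 4 + 0 = 4$)
$v = 21022$
$\frac{1}{v + E{\left(-87,552 \right)}} = \frac{1}{21022 + 4} = \frac{1}{21026}$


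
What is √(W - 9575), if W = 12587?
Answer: 2*√753 ≈ 54.882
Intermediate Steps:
√(W - 9575) = √(12587 - 9575) = √3012 = 2*√753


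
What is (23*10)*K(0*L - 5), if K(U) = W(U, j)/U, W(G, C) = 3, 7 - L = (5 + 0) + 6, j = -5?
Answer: -138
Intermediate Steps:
L = -4 (L = 7 - ((5 + 0) + 6) = 7 - (5 + 6) = 7 - 1*11 = 7 - 11 = -4)
K(U) = 3/U
(23*10)*K(0*L - 5) = (23*10)*(3/(0*(-4) - 5)) = 230*(3/(0 - 5)) = 230*(3/(-5)) = 230*(3*(-⅕)) = 230*(-⅗) = -138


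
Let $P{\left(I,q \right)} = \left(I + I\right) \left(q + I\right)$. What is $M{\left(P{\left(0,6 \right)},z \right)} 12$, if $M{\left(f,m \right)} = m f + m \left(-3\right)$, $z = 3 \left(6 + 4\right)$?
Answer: $-1080$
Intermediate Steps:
$P{\left(I,q \right)} = 2 I \left(I + q\right)$
$z = 30$ ($z = 3 \cdot 10 = 30$)
$M{\left(f,m \right)} = - 3 m + f m$ ($M{\left(f,m \right)} = f m - 3 m = - 3 m + f m$)
$M{\left(P{\left(0,6 \right)},z \right)} 12 = 30 \left(-3 + 2 \cdot 0 \left(0 + 6\right)\right) 12 = 30 \left(-3 + 2 \cdot 0 \cdot 6\right) 12 = 30 \left(-3 + 0\right) 12 = 30 \left(-3\right) 12 = \left(-90\right) 12 = -1080$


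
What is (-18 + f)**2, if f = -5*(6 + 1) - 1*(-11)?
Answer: 1764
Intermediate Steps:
f = -24 (f = -5*7 + 11 = -35 + 11 = -24)
(-18 + f)**2 = (-18 - 24)**2 = (-42)**2 = 1764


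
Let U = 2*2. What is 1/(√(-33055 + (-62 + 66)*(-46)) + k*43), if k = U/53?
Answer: 212/2172045 - 2809*I*√33239/93397935 ≈ 9.7604e-5 - 0.0054833*I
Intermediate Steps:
U = 4
k = 4/53 ≈ 0.075472
1/(√(-33055 + (-62 + 66)*(-46)) + k*43) = 1/(√(-33055 + (-62 + 66)*(-46)) + (4/53)*43) = 1/(√(-33055 + 4*(-46)) + 172/53) = 1/(√(-33055 - 184) + 172/53) = 1/(√(-33239) + 172/53) = 1/(I*√33239 + 172/53) = 1/(172/53 + I*√33239)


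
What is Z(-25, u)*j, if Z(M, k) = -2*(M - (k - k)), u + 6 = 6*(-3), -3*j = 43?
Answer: -2150/3 ≈ -716.67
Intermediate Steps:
j = -43/3 (j = -⅓*43 = -43/3 ≈ -14.333)
u = -24 (u = -6 + 6*(-3) = -6 - 18 = -24)
Z(M, k) = -2*M (Z(M, k) = -2*(M - 1*0) = -2*(M + 0) = -2*M)
Z(-25, u)*j = -2*(-25)*(-43/3) = 50*(-43/3) = -2150/3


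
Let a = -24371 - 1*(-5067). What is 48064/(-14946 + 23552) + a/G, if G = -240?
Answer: 11104099/129090 ≈ 86.018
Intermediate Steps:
a = -19304 (a = -24371 + 5067 = -19304)
48064/(-14946 + 23552) + a/G = 48064/(-14946 + 23552) - 19304/(-240) = 48064/8606 - 19304*(-1/240) = 48064*(1/8606) + 2413/30 = 24032/4303 + 2413/30 = 11104099/129090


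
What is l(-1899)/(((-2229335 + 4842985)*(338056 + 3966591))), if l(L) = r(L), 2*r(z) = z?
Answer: -1899/22501681263100 ≈ -8.4394e-11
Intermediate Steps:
r(z) = z/2
l(L) = L/2
l(-1899)/(((-2229335 + 4842985)*(338056 + 3966591))) = ((1/2)*(-1899))/(((-2229335 + 4842985)*(338056 + 3966591))) = -1899/(2*(2613650*4304647)) = -1899/2/11250840631550 = -1899/2*1/11250840631550 = -1899/22501681263100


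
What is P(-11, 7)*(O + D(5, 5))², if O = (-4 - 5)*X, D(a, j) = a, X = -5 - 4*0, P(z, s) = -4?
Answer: -10000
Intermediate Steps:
X = -5 (X = -5 + 0 = -5)
O = 45 (O = (-4 - 5)*(-5) = -9*(-5) = 45)
P(-11, 7)*(O + D(5, 5))² = -4*(45 + 5)² = -4*50² = -4*2500 = -10000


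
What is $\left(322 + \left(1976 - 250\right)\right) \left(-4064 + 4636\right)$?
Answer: $1171456$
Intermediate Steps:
$\left(322 + \left(1976 - 250\right)\right) \left(-4064 + 4636\right) = \left(322 + \left(1976 - 250\right)\right) 572 = \left(322 + 1726\right) 572 = 2048 \cdot 572 = 1171456$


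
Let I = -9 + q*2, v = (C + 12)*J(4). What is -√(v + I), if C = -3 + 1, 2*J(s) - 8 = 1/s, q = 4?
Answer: -√161/2 ≈ -6.3443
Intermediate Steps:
J(s) = 4 + 1/(2*s) (J(s) = 4 + (1/s)/2 = 4 + 1/(2*s))
C = -2
v = 165/4 (v = (-2 + 12)*(4 + (½)/4) = 10*(4 + (½)*(¼)) = 10*(4 + ⅛) = 10*(33/8) = 165/4 ≈ 41.250)
I = -1 (I = -9 + 4*2 = -9 + 8 = -1)
-√(v + I) = -√(165/4 - 1) = -√(161/4) = -√161/2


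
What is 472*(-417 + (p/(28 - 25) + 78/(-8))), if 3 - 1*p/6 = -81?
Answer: -122130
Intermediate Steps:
p = 504 (p = 18 - 6*(-81) = 18 + 486 = 504)
472*(-417 + (p/(28 - 25) + 78/(-8))) = 472*(-417 + (504/(28 - 25) + 78/(-8))) = 472*(-417 + (504/3 + 78*(-⅛))) = 472*(-417 + (504*(⅓) - 39/4)) = 472*(-417 + (168 - 39/4)) = 472*(-417 + 633/4) = 472*(-1035/4) = -122130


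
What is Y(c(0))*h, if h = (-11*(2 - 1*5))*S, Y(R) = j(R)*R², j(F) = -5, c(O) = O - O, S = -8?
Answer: 0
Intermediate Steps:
c(O) = 0
Y(R) = -5*R²
h = -264 (h = -11*(2 - 1*5)*(-8) = -11*(2 - 5)*(-8) = -11*(-3)*(-8) = 33*(-8) = -264)
Y(c(0))*h = -5*0²*(-264) = -5*0*(-264) = 0*(-264) = 0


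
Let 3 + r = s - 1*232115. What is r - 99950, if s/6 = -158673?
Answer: -1284106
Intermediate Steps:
s = -952038 (s = 6*(-158673) = -952038)
r = -1184156 (r = -3 + (-952038 - 1*232115) = -3 + (-952038 - 232115) = -3 - 1184153 = -1184156)
r - 99950 = -1184156 - 99950 = -1284106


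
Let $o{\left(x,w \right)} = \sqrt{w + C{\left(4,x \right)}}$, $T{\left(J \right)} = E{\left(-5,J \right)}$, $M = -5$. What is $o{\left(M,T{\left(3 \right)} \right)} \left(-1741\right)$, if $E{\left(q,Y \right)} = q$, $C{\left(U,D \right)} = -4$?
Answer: $- 5223 i \approx - 5223.0 i$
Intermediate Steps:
$T{\left(J \right)} = -5$
$o{\left(x,w \right)} = \sqrt{-4 + w}$ ($o{\left(x,w \right)} = \sqrt{w - 4} = \sqrt{-4 + w}$)
$o{\left(M,T{\left(3 \right)} \right)} \left(-1741\right) = \sqrt{-4 - 5} \left(-1741\right) = \sqrt{-9} \left(-1741\right) = 3 i \left(-1741\right) = - 5223 i$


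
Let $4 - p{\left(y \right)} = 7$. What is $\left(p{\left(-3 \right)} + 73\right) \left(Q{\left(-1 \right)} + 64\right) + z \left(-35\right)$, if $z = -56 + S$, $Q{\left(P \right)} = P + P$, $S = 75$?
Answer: $3675$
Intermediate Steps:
$Q{\left(P \right)} = 2 P$
$z = 19$ ($z = -56 + 75 = 19$)
$p{\left(y \right)} = -3$ ($p{\left(y \right)} = 4 - 7 = -3$)
$\left(p{\left(-3 \right)} + 73\right) \left(Q{\left(-1 \right)} + 64\right) + z \left(-35\right) = \left(-3 + 73\right) \left(2 \left(-1\right) + 64\right) + 19 \left(-35\right) = 70 \left(-2 + 64\right) - 665 = 70 \cdot 62 - 665 = 4340 - 665 = 3675$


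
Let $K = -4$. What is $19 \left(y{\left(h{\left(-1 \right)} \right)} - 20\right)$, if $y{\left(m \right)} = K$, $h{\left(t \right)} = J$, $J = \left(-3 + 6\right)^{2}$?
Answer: $-456$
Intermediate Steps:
$J = 9$ ($J = 3^{2} = 9$)
$h{\left(t \right)} = 9$
$y{\left(m \right)} = -4$
$19 \left(y{\left(h{\left(-1 \right)} \right)} - 20\right) = 19 \left(-4 - 20\right) = 19 \left(-24\right) = -456$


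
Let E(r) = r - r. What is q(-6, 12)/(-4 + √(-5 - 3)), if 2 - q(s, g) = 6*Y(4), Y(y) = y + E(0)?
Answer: 11/3 + 11*I*√2/6 ≈ 3.6667 + 2.5927*I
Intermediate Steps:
E(r) = 0
Y(y) = y (Y(y) = y + 0 = y)
q(s, g) = -22 (q(s, g) = 2 - 6*4 = 2 - 1*24 = 2 - 24 = -22)
q(-6, 12)/(-4 + √(-5 - 3)) = -22/(-4 + √(-5 - 3)) = -22/(-4 + √(-8)) = -22/(-4 + 2*I*√2)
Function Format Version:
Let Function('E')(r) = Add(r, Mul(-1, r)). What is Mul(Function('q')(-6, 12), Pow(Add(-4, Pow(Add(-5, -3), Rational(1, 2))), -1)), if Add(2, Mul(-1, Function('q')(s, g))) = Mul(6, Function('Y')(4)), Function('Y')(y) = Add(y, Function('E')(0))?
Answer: Add(Rational(11, 3), Mul(Rational(11, 6), I, Pow(2, Rational(1, 2)))) ≈ Add(3.6667, Mul(2.5927, I))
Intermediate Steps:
Function('E')(r) = 0
Function('Y')(y) = y (Function('Y')(y) = Add(y, 0) = y)
Function('q')(s, g) = -22 (Function('q')(s, g) = Add(2, Mul(-1, Mul(6, 4))) = Add(2, Mul(-1, 24)) = Add(2, -24) = -22)
Mul(Function('q')(-6, 12), Pow(Add(-4, Pow(Add(-5, -3), Rational(1, 2))), -1)) = Mul(-22, Pow(Add(-4, Pow(Add(-5, -3), Rational(1, 2))), -1)) = Mul(-22, Pow(Add(-4, Pow(-8, Rational(1, 2))), -1)) = Mul(-22, Pow(Add(-4, Mul(2, I, Pow(2, Rational(1, 2)))), -1))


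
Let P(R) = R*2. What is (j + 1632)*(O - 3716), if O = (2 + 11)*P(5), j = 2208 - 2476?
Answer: -4891304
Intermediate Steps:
j = -268
P(R) = 2*R
O = 130 (O = (2 + 11)*(2*5) = 13*10 = 130)
(j + 1632)*(O - 3716) = (-268 + 1632)*(130 - 3716) = 1364*(-3586) = -4891304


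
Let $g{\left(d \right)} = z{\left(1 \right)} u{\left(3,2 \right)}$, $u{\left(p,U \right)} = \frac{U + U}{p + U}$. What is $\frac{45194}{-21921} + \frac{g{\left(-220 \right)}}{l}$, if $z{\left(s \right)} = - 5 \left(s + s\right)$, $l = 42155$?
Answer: $- \frac{1905328438}{924079755} \approx -2.0619$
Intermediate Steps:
$z{\left(s \right)} = - 10 s$ ($z{\left(s \right)} = - 5 \cdot 2 s = - 10 s$)
$u{\left(p,U \right)} = \frac{2 U}{U + p}$
$g{\left(d \right)} = -8$ ($g{\left(d \right)} = \left(-10\right) 1 \cdot 2 \cdot 2 \frac{1}{2 + 3} = - 10 \cdot 2 \cdot 2 \cdot \frac{1}{5} = \left(-10\right) \frac{4}{5} = -8$)
$\frac{45194}{-21921} + \frac{g{\left(-220 \right)}}{l} = \frac{45194}{-21921} - \frac{8}{42155} = 45194 \left(- \frac{1}{21921}\right) - \frac{8}{42155} = - \frac{45194}{21921} - \frac{8}{42155} = - \frac{1905328438}{924079755}$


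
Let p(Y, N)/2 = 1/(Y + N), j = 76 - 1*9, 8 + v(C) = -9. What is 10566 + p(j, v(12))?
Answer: 264151/25 ≈ 10566.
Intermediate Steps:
v(C) = -17 (v(C) = -8 - 9 = -17)
j = 67 (j = 76 - 9 = 67)
p(Y, N) = 2/(N + Y) (p(Y, N) = 2/(Y + N) = 2/(N + Y))
10566 + p(j, v(12)) = 10566 + 2/(-17 + 67) = 10566 + 2/50 = 10566 + 2*(1/50) = 10566 + 1/25 = 264151/25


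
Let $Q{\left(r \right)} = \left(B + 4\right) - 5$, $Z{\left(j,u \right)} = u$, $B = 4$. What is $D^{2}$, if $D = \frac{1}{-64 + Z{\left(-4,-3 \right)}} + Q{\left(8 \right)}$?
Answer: $\frac{40000}{4489} \approx 8.9107$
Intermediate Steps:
$Q{\left(r \right)} = 3$ ($Q{\left(r \right)} = \left(4 + 4\right) - 5 = 8 - 5 = 3$)
$D = \frac{200}{67}$ ($D = \frac{1}{-64 - 3} + 3 = \frac{1}{-67} + 3 = - \frac{1}{67} + 3 = \frac{200}{67} \approx 2.9851$)
$D^{2} = \left(\frac{200}{67}\right)^{2} = \frac{40000}{4489}$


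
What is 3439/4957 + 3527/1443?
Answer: 22445816/7152951 ≈ 3.1380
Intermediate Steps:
3439/4957 + 3527/1443 = 22445816/7152951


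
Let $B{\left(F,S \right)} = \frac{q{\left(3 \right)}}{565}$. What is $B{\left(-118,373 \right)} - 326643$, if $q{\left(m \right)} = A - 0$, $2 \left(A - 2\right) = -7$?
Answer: $- \frac{369106593}{1130} \approx -3.2664 \cdot 10^{5}$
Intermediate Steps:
$A = - \frac{3}{2}$ ($A = 2 + \frac{1}{2} \left(-7\right) = 2 - \frac{7}{2} = - \frac{3}{2} \approx -1.5$)
$q{\left(m \right)} = - \frac{3}{2}$ ($q{\left(m \right)} = - \frac{3}{2} - 0 = - \frac{3}{2} + 0 = - \frac{3}{2}$)
$B{\left(F,S \right)} = - \frac{3}{1130}$ ($B{\left(F,S \right)} = - \frac{3}{2 \cdot 565} = \left(- \frac{3}{2}\right) \frac{1}{565} = - \frac{3}{1130}$)
$B{\left(-118,373 \right)} - 326643 = - \frac{3}{1130} - 326643 = - \frac{369106593}{1130}$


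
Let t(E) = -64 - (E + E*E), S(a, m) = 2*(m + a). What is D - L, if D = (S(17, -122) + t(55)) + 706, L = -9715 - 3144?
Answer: 10211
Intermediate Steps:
S(a, m) = 2*a + 2*m (S(a, m) = 2*(a + m) = 2*a + 2*m)
L = -12859
t(E) = -64 - E - E² (t(E) = -64 - (E + E²) = -64 + (-E - E²) = -64 - E - E²)
D = -2648 (D = ((2*17 + 2*(-122)) + (-64 - 1*55 - 1*55²)) + 706 = ((34 - 244) + (-64 - 55 - 1*3025)) + 706 = (-210 + (-64 - 55 - 3025)) + 706 = (-210 - 3144) + 706 = -3354 + 706 = -2648)
D - L = -2648 - 1*(-12859) = -2648 + 12859 = 10211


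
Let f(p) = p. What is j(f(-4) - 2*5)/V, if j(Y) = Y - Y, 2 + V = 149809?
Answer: 0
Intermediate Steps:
V = 149807 (V = -2 + 149809 = 149807)
j(Y) = 0
j(f(-4) - 2*5)/V = 0/149807 = 0*(1/149807) = 0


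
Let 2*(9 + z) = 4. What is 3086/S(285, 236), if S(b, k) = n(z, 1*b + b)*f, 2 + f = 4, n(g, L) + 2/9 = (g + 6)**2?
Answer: 13887/7 ≈ 1983.9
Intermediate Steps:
z = -7 (z = -9 + (1/2)*4 = -9 + 2 = -7)
n(g, L) = -2/9 + (6 + g)**2 (n(g, L) = -2/9 + (g + 6)**2 = -2/9 + (6 + g)**2)
f = 2 (f = -2 + 4 = 2)
S(b, k) = 14/9 (S(b, k) = (-2/9 + (6 - 7)**2)*2 = (-2/9 + (-1)**2)*2 = (-2/9 + 1)*2 = (7/9)*2 = 14/9)
3086/S(285, 236) = 3086/(14/9) = 3086*(9/14) = 13887/7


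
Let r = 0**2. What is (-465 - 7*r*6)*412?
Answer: -191580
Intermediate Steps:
r = 0
(-465 - 7*r*6)*412 = (-465 - 7*0*6)*412 = (-465 + 0*6)*412 = (-465 + 0)*412 = -465*412 = -191580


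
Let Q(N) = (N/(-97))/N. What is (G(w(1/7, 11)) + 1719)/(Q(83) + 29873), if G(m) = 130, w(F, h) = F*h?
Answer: 179353/2897680 ≈ 0.061895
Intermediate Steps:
Q(N) = -1/97 (Q(N) = (N*(-1/97))/N = (-N/97)/N = -1/97)
(G(w(1/7, 11)) + 1719)/(Q(83) + 29873) = (130 + 1719)/(-1/97 + 29873) = 1849/(2897680/97) = 1849*(97/2897680) = 179353/2897680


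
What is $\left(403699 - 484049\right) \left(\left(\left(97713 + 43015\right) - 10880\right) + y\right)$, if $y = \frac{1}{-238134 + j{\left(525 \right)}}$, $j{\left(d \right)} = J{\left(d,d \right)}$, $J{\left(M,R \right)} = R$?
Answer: $- \frac{2479042843180850}{237609} \approx -1.0433 \cdot 10^{10}$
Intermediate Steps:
$j{\left(d \right)} = d$
$y = - \frac{1}{237609}$ ($y = \frac{1}{-238134 + 525} = \frac{1}{-237609} = - \frac{1}{237609} \approx -4.2086 \cdot 10^{-6}$)
$\left(403699 - 484049\right) \left(\left(\left(97713 + 43015\right) - 10880\right) + y\right) = \left(403699 - 484049\right) \left(\left(\left(97713 + 43015\right) - 10880\right) - \frac{1}{237609}\right) = - 80350 \left(\left(140728 - 10880\right) - \frac{1}{237609}\right) = - 80350 \left(129848 - \frac{1}{237609}\right) = \left(-80350\right) \frac{30853053431}{237609} = - \frac{2479042843180850}{237609}$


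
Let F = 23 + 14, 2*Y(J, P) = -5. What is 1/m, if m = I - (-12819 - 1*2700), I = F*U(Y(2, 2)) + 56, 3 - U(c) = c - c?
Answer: 1/15686 ≈ 6.3751e-5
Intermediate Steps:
Y(J, P) = -5/2 (Y(J, P) = (½)*(-5) = -5/2)
F = 37
U(c) = 3 (U(c) = 3 - (c - c) = 3 - 1*0 = 3 + 0 = 3)
I = 167 (I = 37*3 + 56 = 111 + 56 = 167)
m = 15686 (m = 167 - (-12819 - 1*2700) = 167 - (-12819 - 2700) = 167 - 1*(-15519) = 167 + 15519 = 15686)
1/m = 1/15686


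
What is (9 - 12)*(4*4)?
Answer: -48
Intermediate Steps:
(9 - 12)*(4*4) = -3*16 = -48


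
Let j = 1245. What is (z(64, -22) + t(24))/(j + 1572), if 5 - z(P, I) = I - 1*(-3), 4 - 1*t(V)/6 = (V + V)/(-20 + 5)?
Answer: 112/4695 ≈ 0.023855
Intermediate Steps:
t(V) = 24 + 4*V/5 (t(V) = 24 - 6*(V + V)/(-20 + 5) = 24 - 6*2*V/(-15) = 24 - 6*2*V*(-1)/15 = 24 - (-4)*V/5 = 24 + 4*V/5)
z(P, I) = 2 - I (z(P, I) = 5 - (I - 1*(-3)) = 5 - (I + 3) = 5 - (3 + I) = 5 + (-3 - I) = 2 - I)
(z(64, -22) + t(24))/(j + 1572) = ((2 - 1*(-22)) + (24 + (4/5)*24))/(1245 + 1572) = ((2 + 22) + (24 + 96/5))/2817 = (24 + 216/5)*(1/2817) = (336/5)*(1/2817) = 112/4695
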